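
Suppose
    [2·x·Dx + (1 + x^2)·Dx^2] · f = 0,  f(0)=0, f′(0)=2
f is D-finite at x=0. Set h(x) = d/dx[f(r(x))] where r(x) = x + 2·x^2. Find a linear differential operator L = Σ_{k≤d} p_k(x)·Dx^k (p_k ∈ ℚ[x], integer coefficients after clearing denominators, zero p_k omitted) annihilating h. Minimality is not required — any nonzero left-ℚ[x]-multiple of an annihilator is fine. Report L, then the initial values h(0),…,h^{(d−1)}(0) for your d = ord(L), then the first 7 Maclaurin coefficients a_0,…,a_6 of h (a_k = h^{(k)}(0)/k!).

f: a_k = 0, 2, 0, -2/3, 0, 2/5, 0, …
f∘r: x↦r, Dx↦Dx/r' in L_f ⇒ L₀.
Differentiate: ansatz ord ≤ ord L₀ ⇒ L.
L = (-4 + 2·x + 16·x^2 + 48·x^3 + 48·x^4) + (1 + 4·x + x^2 + 8·x^3 + 20·x^4 + 16·x^5)·Dx  (order 1).
h: a_k = 2, 8, -2, -16, -38, -8, 110, …
ICs: h(0) = 2.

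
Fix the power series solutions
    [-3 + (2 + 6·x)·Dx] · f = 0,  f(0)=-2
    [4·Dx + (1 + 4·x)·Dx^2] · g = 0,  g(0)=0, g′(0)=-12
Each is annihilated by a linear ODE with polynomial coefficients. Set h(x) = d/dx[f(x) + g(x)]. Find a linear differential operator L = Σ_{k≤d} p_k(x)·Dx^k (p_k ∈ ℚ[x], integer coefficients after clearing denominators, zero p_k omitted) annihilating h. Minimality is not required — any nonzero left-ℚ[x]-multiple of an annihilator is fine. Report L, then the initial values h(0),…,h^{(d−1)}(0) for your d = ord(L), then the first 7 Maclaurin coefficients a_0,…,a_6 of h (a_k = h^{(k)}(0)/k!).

L = (84 + 144·x) + (101 + 552·x + 720·x^2)·Dx + (10 + 94·x + 288·x^2 + 288·x^3)·Dx^2  (order 2).
h: a_k = -15, 105/2, -1617/8, 12693/16, -401721/128, 3191655/256, -50836845/1024, …
ICs: h(0) = -15, h′(0) = 105/2.

f: a_k = -2, -3, 9/4, -27/8, 405/64, -1701/128, 15309/512, …
g: a_k = 0, -12, 24, -64, 192, -3072/5, 2048, …
h₀=f+g: left-lcm gives L₀, ord ≤ 3.
h₀' ⇒ L via d/dx closure of L₀.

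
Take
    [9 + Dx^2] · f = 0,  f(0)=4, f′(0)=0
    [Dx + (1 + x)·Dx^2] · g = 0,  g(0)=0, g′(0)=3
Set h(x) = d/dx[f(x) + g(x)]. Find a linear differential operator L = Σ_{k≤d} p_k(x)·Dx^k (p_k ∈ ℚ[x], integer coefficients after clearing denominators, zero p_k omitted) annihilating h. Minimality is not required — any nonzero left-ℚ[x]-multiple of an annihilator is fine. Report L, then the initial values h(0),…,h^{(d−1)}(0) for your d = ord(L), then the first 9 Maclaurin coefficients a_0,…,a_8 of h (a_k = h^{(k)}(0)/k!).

f: a_k = 4, 0, -18, 0, 27/2, 0, -81/20, 0, 729/1120, …
g: a_k = 0, 3, -3/2, 1, -3/4, 3/5, -1/2, 3/7, -3/8, …
L₀ := lclm(L_f,L_g); ord L₀ ≤ 2+2.
h=h₀': d/dx-closure on L₀ ⇒ L.
L = (135 + 162·x + 81·x^2) + (99 + 261·x + 243·x^2 + 81·x^3)·Dx + (15 + 18·x + 9·x^2)·Dx^2 + (11 + 29·x + 27·x^2 + 9·x^3)·Dx^3  (order 3).
h: a_k = 3, -39, 3, 51, 3, -273/10, 3, 309/140, 3, …
ICs: h(0) = 3, h′(0) = -39, h′′(0) = 6.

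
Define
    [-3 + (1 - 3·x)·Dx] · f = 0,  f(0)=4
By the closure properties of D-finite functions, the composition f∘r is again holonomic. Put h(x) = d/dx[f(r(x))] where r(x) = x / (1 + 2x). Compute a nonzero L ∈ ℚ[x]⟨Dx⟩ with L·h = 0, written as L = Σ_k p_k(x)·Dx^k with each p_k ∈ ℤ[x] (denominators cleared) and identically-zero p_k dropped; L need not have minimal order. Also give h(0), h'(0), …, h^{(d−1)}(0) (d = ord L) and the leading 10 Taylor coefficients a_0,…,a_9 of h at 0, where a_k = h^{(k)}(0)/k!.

L = 4 + (-2 + 2·x)·Dx  (order 1).
h: a_k = 12, 24, 36, 48, 60, 72, 84, 96, 108, 120, …
ICs: h(0) = 12.

f: a_k = 4, 12, 36, 108, 324, 972, 2916, 8748, 26244, 78732, …
L₀ from L_f via x↦r, Dx↦r'^{-1}Dx.
Derive L from L₀ (diff closure).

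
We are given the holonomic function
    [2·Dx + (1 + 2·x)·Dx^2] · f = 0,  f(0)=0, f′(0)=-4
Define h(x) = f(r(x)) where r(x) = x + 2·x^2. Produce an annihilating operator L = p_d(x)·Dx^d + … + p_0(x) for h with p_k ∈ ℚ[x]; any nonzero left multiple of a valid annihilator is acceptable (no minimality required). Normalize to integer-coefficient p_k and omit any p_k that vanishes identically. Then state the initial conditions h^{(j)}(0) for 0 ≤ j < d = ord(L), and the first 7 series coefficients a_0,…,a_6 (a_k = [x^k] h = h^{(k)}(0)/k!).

f: a_k = 0, -4, 4, -16/3, 8, -64/5, 64/3, …
L₀ from L_f via x↦r, Dx↦r'^{-1}Dx.
L = (-2 + 8·x + 16·x^2)·Dx + (1 + 6·x + 12·x^2 + 16·x^3)·Dx^2  (order 2).
h: a_k = 0, -4, -4, 32/3, -8, -64/5, 128/3, …
ICs: h(0) = 0, h′(0) = -4.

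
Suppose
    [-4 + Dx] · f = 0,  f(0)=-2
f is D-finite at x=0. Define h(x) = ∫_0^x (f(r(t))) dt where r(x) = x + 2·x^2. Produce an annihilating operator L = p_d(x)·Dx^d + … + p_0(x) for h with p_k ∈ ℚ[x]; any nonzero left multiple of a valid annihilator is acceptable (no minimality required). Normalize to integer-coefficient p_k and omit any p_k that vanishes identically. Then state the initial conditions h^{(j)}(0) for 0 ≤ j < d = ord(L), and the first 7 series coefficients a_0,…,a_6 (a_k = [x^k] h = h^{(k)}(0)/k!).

f: a_k = -2, -8, -16, -64/3, -64/3, -256/15, -512/45, …
f∘r: x↦r, Dx↦Dx/r' in L_f ⇒ L₀.
h=∫₀ˣh₀: take L = L₀·Dx.
L = (-4 - 16·x)·Dx + Dx^2  (order 2).
h: a_k = 0, -2, -4, -32/3, -64/3, -128/3, -3328/45, …
ICs: h(0) = 0, h′(0) = -2.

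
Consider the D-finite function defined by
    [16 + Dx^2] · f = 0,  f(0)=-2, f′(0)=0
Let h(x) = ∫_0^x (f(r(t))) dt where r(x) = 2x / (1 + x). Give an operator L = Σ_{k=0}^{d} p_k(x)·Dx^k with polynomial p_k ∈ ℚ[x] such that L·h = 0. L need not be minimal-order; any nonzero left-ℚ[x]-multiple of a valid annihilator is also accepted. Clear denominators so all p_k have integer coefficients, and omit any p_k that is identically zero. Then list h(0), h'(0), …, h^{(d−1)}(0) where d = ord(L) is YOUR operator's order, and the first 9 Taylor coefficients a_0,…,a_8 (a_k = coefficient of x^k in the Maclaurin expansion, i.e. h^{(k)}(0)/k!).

f: a_k = -2, 0, 16, 0, -64/3, 0, 512/45, 0, -1024/315, …
L₀ from L_f via x↦r, Dx↦r'^{-1}Dx.
∫: right-multiply L₀ by Dx.
L = 64·Dx + (2 + 6·x + 6·x^2 + 2·x^3)·Dx^2 + (1 + 4·x + 6·x^2 + 4·x^3 + x^4)·Dx^3  (order 3).
h: a_k = 0, -2, 0, 64/3, -32, -448/15, 1664/9, -106432/315, 1296/5, …
ICs: h(0) = 0, h′(0) = -2, h′′(0) = 0.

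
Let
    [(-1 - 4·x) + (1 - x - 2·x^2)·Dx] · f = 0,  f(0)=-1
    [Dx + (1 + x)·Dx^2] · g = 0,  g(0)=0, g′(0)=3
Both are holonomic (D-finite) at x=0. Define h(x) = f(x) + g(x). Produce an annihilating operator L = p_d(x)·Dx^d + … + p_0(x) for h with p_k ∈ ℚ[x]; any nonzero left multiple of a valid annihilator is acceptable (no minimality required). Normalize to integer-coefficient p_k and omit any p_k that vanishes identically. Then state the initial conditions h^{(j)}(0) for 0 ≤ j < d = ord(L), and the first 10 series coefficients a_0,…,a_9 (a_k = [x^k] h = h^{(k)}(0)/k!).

f: a_k = -1, -1, -3, -5, -11, -21, -43, -85, -171, -341, …
g: a_k = 0, 3, -3/2, 1, -3/4, 3/5, -1/2, 3/7, -3/8, 1/3, …
L₀ := lclm(L_f,L_g); ord L₀ ≤ 1+2.
L = (42 + 144·x + 144·x^2 + 96·x^3)·Dx + (28 + 172·x + 312·x^2 + 328·x^3 + 160·x^4)·Dx^2 + (-7 - 14·x + 5·x^2 + 56·x^3 + 76·x^4 + 32·x^5)·Dx^3  (order 3).
h: a_k = -1, 2, -9/2, -4, -47/4, -102/5, -87/2, -592/7, -1371/8, -1022/3, …
ICs: h(0) = -1, h′(0) = 2, h′′(0) = -9.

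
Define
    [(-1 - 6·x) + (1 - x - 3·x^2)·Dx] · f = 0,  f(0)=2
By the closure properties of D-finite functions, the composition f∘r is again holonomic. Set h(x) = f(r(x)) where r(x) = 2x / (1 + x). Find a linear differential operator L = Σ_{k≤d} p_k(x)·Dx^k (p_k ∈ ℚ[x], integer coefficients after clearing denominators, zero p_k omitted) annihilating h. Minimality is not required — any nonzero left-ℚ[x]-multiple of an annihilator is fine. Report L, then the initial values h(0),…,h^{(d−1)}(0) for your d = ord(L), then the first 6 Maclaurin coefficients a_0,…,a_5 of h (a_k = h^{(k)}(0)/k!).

f: a_k = 2, 2, 8, 14, 38, 80, …
f∘r: x↦r, Dx↦Dx/r' in L_f ⇒ L₀.
L = (2 + 26·x) + (-1 - x + 13·x^2 + 13·x^3)·Dx  (order 1).
h: a_k = 2, 4, 28, 52, 364, 676, …
ICs: h(0) = 2.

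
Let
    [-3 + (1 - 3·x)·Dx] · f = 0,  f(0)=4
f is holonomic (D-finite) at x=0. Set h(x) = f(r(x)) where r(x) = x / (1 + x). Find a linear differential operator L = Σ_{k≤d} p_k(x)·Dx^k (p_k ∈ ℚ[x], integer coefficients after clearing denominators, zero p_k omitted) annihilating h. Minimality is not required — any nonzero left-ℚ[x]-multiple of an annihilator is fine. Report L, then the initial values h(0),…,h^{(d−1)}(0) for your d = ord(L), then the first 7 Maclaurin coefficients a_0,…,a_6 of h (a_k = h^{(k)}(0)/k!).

f: a_k = 4, 12, 36, 108, 324, 972, 2916, …
L₀ from L_f via x↦r, Dx↦r'^{-1}Dx.
L = 3 + (-1 + x + 2·x^2)·Dx  (order 1).
h: a_k = 4, 12, 24, 48, 96, 192, 384, …
ICs: h(0) = 4.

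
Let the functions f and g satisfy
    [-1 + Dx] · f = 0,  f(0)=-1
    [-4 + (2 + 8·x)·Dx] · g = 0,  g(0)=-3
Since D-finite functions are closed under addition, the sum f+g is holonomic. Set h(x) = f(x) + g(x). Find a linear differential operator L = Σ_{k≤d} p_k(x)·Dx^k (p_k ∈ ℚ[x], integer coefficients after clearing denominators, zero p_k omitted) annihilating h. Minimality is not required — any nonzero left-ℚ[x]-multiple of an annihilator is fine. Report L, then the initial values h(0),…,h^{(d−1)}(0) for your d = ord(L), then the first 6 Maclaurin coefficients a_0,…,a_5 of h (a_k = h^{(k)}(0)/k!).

f: a_k = -1, -1, -1/2, -1/6, -1/24, -1/120, …
g: a_k = -3, -6, 6, -12, 30, -84, …
L₀ := lclm(L_f,L_g); ord L₀ ≤ 1+1.
L = (6 + 8·x) + (-5 - 8·x - 16·x^2)·Dx + (-1 + 16·x^2)·Dx^2  (order 2).
h: a_k = -4, -7, 11/2, -73/6, 719/24, -10081/120, …
ICs: h(0) = -4, h′(0) = -7.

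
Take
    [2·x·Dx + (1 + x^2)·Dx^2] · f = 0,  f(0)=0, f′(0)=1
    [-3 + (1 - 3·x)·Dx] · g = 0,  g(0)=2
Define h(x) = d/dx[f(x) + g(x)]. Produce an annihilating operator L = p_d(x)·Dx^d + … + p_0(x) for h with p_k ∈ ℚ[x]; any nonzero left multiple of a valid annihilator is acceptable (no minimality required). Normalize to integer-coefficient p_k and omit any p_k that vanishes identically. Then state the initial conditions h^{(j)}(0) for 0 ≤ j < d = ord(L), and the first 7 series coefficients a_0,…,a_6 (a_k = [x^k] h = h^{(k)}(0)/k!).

f: a_k = 0, 1, 0, -1/3, 0, 1/5, 0, …
g: a_k = 2, 6, 18, 54, 162, 486, 1458, …
L₀ := lclm(L_f,L_g); ord L₀ ≤ 2+1.
Differentiate: ansatz ord ≤ ord L₀ ⇒ L.
L = (6 - 72·x - 18·x^2) + (-28 + 6·x - 60·x^2 - 18·x^3)·Dx + (3 - 8·x - 8·x^3 - 3·x^4)·Dx^2  (order 2).
h: a_k = 7, 36, 161, 648, 2431, 8748, 30617, …
ICs: h(0) = 7, h′(0) = 36.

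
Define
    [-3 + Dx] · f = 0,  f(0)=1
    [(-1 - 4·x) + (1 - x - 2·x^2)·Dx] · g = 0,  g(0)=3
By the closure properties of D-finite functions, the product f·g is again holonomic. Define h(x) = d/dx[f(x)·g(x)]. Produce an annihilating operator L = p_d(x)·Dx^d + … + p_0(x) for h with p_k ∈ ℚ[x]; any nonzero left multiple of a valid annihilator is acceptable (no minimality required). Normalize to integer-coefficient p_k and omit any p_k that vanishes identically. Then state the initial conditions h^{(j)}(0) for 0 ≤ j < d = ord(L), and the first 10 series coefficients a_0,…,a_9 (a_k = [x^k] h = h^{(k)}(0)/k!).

f: a_k = 1, 3, 9/2, 9/2, 27/8, 81/40, 81/80, 243/560, 729/4480, 243/4480, …
g: a_k = 3, 3, 9, 15, 33, 63, 129, 255, 513, 1023, …
Sym-product of L_f,L_g gives L₀ (≤ ord 1).
h=h₀': d/dx-closure on L₀ ⇒ L.
L = (21 + 12·x - 39·x^2 - 12·x^3 + 36·x^4) + (-4 + 3·x + 15·x^2 - 4·x^3 - 12·x^4)·Dx  (order 1).
h: a_k = 12, 63, 207, 1137/2, 1431, 137637/40, 321213/40, 10280043/560, 6608439/160, 411198927/4480, …
ICs: h(0) = 12.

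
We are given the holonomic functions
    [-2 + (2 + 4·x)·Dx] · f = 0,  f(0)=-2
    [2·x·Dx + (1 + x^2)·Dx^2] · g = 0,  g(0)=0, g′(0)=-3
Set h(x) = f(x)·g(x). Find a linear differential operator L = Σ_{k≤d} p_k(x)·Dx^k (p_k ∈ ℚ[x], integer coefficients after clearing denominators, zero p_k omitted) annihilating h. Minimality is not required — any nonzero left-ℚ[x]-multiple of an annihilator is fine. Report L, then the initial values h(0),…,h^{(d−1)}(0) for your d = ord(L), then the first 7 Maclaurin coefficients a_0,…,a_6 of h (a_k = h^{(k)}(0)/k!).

L = (3 - 2·x - x^2) + (-2 - 2·x + 6·x^2 + 4·x^3)·Dx + (1 + 4·x + 5·x^2 + 4·x^3 + 4·x^4)·Dx^2  (order 2).
h: a_k = 0, 6, 6, -5, 1, -31/20, 109/20, …
ICs: h(0) = 0, h′(0) = 6.

f: a_k = -2, -2, 1, -1, 5/4, -7/4, 21/8, …
g: a_k = 0, -3, 0, 1, 0, -3/5, 0, …
f·g: L₀ = L_f ⊗_s L_g, ord ≤ 1·2.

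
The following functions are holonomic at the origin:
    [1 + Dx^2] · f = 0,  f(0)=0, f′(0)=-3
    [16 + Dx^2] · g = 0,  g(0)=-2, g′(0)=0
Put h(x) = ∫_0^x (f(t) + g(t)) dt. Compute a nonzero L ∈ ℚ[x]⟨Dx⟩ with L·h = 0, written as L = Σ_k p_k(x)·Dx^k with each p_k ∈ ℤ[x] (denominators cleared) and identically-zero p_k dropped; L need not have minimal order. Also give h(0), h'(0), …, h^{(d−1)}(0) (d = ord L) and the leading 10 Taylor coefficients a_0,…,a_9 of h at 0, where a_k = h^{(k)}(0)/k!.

L = 16·Dx + 17·Dx^3 + Dx^5  (order 5).
h: a_k = 0, -2, -3/2, 16/3, 1/8, -64/15, -1/240, 512/315, 1/13440, -1024/2835, …
ICs: h(0) = 0, h′(0) = -2, h′′(0) = -3, h′′′(0) = 32, h′′′′(0) = 3.

f: a_k = 0, -3, 0, 1/2, 0, -1/40, 0, 1/1680, 0, -1/120960, …
g: a_k = -2, 0, 16, 0, -64/3, 0, 512/45, 0, -1024/315, 0, …
f+g: L₀ = lclm(L_f,L_g), ord ≤ 2+2.
h=∫h₀ ⇒ L = L₀·Dx.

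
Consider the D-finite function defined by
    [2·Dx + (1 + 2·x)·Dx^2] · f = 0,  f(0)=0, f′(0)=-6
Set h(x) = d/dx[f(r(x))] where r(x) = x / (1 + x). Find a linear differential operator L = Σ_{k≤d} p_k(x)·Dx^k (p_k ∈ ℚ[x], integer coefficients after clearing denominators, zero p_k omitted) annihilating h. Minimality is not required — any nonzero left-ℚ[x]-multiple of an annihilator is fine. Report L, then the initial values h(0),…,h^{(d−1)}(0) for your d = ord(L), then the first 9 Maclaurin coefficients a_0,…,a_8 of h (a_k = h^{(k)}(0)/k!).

f: a_k = 0, -6, 6, -8, 12, -96/5, 32, -384/7, 96, …
L₀ from L_f via x↦r, Dx↦r'^{-1}Dx.
h=h₀': d/dx-closure on L₀ ⇒ L.
L = (4 + 6·x) + (1 + 4·x + 3·x^2)·Dx  (order 1).
h: a_k = -6, 24, -78, 240, -726, 2184, -6558, 19680, -59046, …
ICs: h(0) = -6.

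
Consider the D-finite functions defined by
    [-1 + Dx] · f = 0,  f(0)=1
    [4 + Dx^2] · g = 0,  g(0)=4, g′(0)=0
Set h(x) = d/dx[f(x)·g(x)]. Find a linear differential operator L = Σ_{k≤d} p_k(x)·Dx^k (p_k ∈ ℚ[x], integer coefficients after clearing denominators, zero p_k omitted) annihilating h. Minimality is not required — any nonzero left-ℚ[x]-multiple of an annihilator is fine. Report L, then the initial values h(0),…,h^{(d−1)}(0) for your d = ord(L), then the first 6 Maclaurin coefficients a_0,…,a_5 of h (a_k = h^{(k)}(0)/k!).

L = 5 - 2·Dx + Dx^2  (order 2).
h: a_k = 4, -12, -22, -14/3, 41/6, 39/10, …
ICs: h(0) = 4, h′(0) = -12.

f: a_k = 1, 1, 1/2, 1/6, 1/24, 1/120, …
g: a_k = 4, 0, -8, 0, 8/3, 0, …
L₀ := L_f ⊗_s L_g (sym. prod.), ord ≤ 2.
Derive L from L₀ (diff closure).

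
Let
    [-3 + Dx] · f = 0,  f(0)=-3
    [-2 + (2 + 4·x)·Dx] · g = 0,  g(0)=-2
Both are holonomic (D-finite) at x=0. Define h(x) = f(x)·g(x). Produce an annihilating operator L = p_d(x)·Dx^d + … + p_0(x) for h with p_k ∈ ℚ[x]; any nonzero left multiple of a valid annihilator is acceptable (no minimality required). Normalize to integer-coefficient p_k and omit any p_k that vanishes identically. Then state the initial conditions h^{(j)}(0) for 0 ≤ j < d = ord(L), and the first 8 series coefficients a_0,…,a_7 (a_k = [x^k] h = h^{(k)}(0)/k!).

f: a_k = -3, -9, -27/2, -27/2, -81/8, -243/40, -243/80, -729/560, …
g: a_k = -2, -2, 1, -1, 5/4, -7/4, 21/8, -33/8, …
h₀=f·g: eliminate ⇒ L₀, order ≤ 1·1.
L = (-4 - 6·x) + (1 + 2·x)·Dx  (order 1).
h: a_k = 6, 24, 42, 48, 39, 132/5, 63/5, 288/35, …
ICs: h(0) = 6.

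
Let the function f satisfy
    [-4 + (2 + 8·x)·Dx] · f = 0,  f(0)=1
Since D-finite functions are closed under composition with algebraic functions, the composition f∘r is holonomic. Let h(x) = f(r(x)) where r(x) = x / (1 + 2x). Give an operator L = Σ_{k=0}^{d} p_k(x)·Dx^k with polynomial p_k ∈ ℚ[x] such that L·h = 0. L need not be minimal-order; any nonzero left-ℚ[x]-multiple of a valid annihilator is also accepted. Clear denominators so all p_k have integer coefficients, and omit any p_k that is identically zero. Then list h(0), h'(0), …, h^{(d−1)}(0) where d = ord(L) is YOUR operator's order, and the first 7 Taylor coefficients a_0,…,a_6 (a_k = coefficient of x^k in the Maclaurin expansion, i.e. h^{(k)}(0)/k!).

f: a_k = 1, 2, -2, 4, -10, 28, -84, …
L₀ from L_f via x↦r, Dx↦r'^{-1}Dx.
L = -2 + (1 + 8·x + 12·x^2)·Dx  (order 1).
h: a_k = 1, 2, -6, 20, -74, 300, -1308, …
ICs: h(0) = 1.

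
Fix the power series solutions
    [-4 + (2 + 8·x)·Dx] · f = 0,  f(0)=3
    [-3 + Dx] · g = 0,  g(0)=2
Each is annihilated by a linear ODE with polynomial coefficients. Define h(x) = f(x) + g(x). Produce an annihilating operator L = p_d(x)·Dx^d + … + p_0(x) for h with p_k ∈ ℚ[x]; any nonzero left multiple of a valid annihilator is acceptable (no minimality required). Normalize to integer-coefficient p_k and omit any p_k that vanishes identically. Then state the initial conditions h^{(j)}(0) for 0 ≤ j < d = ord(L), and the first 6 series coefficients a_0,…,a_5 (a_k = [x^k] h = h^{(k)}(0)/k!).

L = (30 + 72·x) + (-13 - 72·x - 144·x^2)·Dx + (1 + 16·x + 48·x^2)·Dx^2  (order 2).
h: a_k = 5, 12, 3, 21, -93/4, 1761/20, …
ICs: h(0) = 5, h′(0) = 12.

f: a_k = 3, 6, -6, 12, -30, 84, …
g: a_k = 2, 6, 9, 9, 27/4, 81/20, …
f+g: L₀ = lclm(L_f,L_g), ord ≤ 1+1.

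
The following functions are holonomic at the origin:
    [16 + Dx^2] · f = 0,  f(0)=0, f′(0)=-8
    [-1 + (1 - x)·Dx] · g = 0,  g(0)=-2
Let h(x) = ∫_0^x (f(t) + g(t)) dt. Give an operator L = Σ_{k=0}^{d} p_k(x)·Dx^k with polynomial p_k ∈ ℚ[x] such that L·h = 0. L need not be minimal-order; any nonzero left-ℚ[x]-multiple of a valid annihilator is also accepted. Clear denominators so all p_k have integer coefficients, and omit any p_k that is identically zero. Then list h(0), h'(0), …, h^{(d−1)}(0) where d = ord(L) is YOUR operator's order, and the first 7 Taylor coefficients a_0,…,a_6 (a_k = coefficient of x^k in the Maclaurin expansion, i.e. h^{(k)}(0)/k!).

L = (-176 + 256·x - 128·x^2)·Dx + (144 - 400·x + 384·x^2 - 128·x^3)·Dx^2 + (-11 + 16·x - 8·x^2)·Dx^3 + (9 - 25·x + 24·x^2 - 8·x^3)·Dx^4  (order 4).
h: a_k = 0, -2, -5, -2/3, 29/6, -2/5, -143/45, …
ICs: h(0) = 0, h′(0) = -2, h′′(0) = -10, h′′′(0) = -4.

f: a_k = 0, -8, 0, 64/3, 0, -256/15, 0, …
g: a_k = -2, -2, -2, -2, -2, -2, -2, …
f+g: L₀ = lclm(L_f,L_g), ord ≤ 2+1.
h=∫h₀ ⇒ L = L₀·Dx.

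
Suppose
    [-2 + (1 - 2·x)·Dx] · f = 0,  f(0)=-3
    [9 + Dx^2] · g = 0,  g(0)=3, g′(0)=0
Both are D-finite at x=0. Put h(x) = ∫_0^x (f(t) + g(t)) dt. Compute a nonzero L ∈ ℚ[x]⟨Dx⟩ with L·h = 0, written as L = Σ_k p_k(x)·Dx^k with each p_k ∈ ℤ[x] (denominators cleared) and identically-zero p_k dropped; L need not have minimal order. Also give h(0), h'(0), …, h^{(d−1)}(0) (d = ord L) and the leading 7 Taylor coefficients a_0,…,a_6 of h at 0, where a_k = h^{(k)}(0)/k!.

L = (594 - 648·x + 648·x^2)·Dx + (-153 + 630·x - 972·x^2 + 648·x^3)·Dx^2 + (66 - 72·x + 72·x^2)·Dx^3 + (-17 + 70·x - 108·x^2 + 72·x^3)·Dx^4  (order 4).
h: a_k = 0, 0, -3, -17/2, -6, -303/40, -16, …
ICs: h(0) = 0, h′(0) = 0, h′′(0) = -6, h′′′(0) = -51.

f: a_k = -3, -6, -12, -24, -48, -96, -192, …
g: a_k = 3, 0, -27/2, 0, 81/8, 0, -243/80, …
Sum ⇒ L₀ = lclm(L_f,L_g) in ℚ(x)⟨Dx⟩.
h=∫₀ˣh₀: take L = L₀·Dx.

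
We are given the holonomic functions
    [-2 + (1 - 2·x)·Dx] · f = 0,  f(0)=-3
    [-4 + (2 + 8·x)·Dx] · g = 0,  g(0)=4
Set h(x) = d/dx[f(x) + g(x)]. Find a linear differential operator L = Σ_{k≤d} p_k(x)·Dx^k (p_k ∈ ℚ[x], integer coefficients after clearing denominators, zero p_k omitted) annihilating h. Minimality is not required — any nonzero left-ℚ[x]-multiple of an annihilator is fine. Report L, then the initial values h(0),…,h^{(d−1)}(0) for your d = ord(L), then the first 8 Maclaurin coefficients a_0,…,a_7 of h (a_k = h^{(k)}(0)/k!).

f: a_k = -3, -6, -12, -24, -48, -96, -192, -384, …
g: a_k = 4, 8, -8, 16, -40, 112, -336, 1056, …
L₀ := lclm(L_f,L_g); ord L₀ ≤ 1+1.
h₀' ⇒ L via d/dx closure of L₀.
L = (-16 - 16·x) + (-2 - 40·x - 56·x^2)·Dx + (1 + 4·x - 4·x^2 - 16·x^3)·Dx^2  (order 2).
h: a_k = 2, -40, -24, -352, 80, -3168, 4704, -33600, …
ICs: h(0) = 2, h′(0) = -40.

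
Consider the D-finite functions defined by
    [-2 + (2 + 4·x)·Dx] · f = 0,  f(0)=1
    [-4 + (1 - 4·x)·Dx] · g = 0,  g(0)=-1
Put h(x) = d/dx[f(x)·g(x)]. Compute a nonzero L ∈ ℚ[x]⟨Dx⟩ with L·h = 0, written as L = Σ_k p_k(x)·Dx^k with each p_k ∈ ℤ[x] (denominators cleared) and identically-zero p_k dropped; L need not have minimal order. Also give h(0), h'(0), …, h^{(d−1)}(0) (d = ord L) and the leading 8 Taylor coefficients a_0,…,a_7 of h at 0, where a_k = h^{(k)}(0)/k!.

f: a_k = 1, 1, -1/2, 1/2, -5/8, 7/8, -21/16, 33/16, …
g: a_k = -1, -4, -16, -64, -256, -1024, -4096, -16384, …
h₀=f·g: eliminate ⇒ L₀, order ≤ 1·1.
h₀' ⇒ L via d/dx closure of L₀.
L = (39 + 120·x + 48·x^2) + (-5 + 6·x + 48·x^2 + 32·x^3)·Dx  (order 1).
h: a_k = -5, -39, -471/2, -2507/2, -50175/8, -240777/8, -2247483/16, -10273779/16, …
ICs: h(0) = -5.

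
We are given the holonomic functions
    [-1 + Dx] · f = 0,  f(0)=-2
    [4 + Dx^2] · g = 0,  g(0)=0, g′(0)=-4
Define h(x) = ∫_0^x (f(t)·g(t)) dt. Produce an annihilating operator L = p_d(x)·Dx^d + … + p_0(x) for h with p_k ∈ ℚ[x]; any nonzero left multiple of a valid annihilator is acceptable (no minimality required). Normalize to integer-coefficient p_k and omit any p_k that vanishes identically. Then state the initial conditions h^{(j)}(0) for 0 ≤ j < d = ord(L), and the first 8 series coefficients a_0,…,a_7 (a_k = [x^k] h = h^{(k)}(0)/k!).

L = 5·Dx - 2·Dx^2 + Dx^3  (order 3).
h: a_k = 0, 0, 4, 8/3, -1/3, -4/5, -19/90, 11/315, …
ICs: h(0) = 0, h′(0) = 0, h′′(0) = 8.

f: a_k = -2, -2, -1, -1/3, -1/12, -1/60, -1/360, -1/2520, …
g: a_k = 0, -4, 0, 8/3, 0, -8/15, 0, 16/315, …
L₀ := L_f ⊗_s L_g (sym. prod.), ord ≤ 2.
h=∫₀ˣh₀: take L = L₀·Dx.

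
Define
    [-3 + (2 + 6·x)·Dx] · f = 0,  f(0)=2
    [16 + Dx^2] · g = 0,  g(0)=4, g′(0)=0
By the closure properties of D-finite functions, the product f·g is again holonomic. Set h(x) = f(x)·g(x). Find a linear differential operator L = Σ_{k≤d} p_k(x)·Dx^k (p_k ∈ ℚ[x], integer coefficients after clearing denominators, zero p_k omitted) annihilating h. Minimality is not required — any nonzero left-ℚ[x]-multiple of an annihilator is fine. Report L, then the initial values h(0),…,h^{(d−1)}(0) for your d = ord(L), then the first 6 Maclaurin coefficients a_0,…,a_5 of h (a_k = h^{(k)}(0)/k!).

f: a_k = 2, 3, -9/4, 27/8, -405/64, 1701/128, …
g: a_k = 4, 0, -32, 0, 128/3, 0, …
f·g: L₀ = L_f ⊗_s L_g, ord ≤ 1·2.
L = (91 + 384·x + 576·x^2) + (-12 - 36·x)·Dx + (4 + 24·x + 36·x^2)·Dx^2  (order 2).
h: a_k = 8, 12, -73, -165/2, 6337/48, 2341/32, …
ICs: h(0) = 8, h′(0) = 12.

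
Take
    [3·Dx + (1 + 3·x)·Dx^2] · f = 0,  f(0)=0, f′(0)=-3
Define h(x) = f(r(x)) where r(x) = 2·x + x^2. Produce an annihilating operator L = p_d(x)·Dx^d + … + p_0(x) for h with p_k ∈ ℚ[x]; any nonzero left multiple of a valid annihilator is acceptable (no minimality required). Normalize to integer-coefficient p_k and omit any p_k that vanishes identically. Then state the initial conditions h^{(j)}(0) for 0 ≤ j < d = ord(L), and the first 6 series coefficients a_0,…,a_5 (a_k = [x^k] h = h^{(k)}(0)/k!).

f: a_k = 0, -3, 9/2, -9, 81/4, -243/5, …
h₀=f(r): pull back L_f along r ⇒ L₀.
L = (5 + 6·x + 3·x^2)·Dx + (1 + 7·x + 9·x^2 + 3·x^3)·Dx^2  (order 2).
h: a_k = 0, -6, 15, -54, 441/2, -4806/5, …
ICs: h(0) = 0, h′(0) = -6.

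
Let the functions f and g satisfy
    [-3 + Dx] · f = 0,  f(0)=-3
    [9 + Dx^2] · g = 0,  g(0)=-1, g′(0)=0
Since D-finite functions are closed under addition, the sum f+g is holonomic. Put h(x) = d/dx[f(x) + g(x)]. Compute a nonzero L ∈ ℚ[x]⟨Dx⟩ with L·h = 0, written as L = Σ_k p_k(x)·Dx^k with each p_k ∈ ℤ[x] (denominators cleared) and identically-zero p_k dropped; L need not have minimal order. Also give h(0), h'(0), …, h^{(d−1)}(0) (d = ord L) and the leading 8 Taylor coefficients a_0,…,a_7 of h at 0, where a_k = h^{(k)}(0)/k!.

L = 27 - 9·Dx + 3·Dx^2 - Dx^3  (order 3).
h: a_k = -9, -18, -81/2, -54, -243/8, -243/20, -729/80, -729/140, …
ICs: h(0) = -9, h′(0) = -18, h′′(0) = -81.

f: a_k = -3, -9, -27/2, -27/2, -81/8, -243/40, -243/80, -729/560, …
g: a_k = -1, 0, 9/2, 0, -27/8, 0, 81/80, 0, …
h₀=f+g: left-lcm gives L₀, ord ≤ 3.
h=h₀': d/dx-closure on L₀ ⇒ L.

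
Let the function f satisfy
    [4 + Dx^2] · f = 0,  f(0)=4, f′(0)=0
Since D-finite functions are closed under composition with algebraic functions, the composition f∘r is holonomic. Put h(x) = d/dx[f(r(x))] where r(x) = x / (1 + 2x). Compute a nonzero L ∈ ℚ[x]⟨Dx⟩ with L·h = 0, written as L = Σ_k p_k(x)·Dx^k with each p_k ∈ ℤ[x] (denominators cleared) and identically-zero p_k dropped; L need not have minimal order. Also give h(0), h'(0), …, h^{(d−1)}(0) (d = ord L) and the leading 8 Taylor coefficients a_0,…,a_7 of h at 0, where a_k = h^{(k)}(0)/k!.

f: a_k = 4, 0, -8, 0, 8/3, 0, -16/45, 0, …
L₀ from L_f via x↦r, Dx↦r'^{-1}Dx.
Derive L from L₀ (diff closure).
L = (28 + 96·x + 96·x^2) + (12 + 72·x + 144·x^2 + 96·x^3)·Dx + (1 + 8·x + 24·x^2 + 32·x^3 + 16·x^4)·Dx^2  (order 2).
h: a_k = 0, -16, 96, -1120/3, 3520/3, -48032/15, 38976/5, -1068736/63, …
ICs: h(0) = 0, h′(0) = -16.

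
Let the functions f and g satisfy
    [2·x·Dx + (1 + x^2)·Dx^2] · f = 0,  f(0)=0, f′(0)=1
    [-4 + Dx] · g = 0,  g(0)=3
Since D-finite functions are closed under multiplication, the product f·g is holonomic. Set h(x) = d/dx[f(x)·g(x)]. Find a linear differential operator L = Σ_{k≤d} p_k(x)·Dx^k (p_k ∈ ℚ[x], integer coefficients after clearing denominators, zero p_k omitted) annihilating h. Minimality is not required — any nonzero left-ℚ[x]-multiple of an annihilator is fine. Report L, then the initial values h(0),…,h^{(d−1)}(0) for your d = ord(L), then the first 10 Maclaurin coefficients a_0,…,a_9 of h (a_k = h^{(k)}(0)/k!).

L = (28 - 32·x + 76·x^2 - 32·x^3 + 32·x^4) + (-15 + 12·x - 35·x^2 + 12·x^3 - 16·x^4)·Dx + (2 - x + 4·x^2 - x^3 + 2·x^4)·Dx^2  (order 2).
h: a_k = 3, 24, 69, 112, 123, 104, 377/5, 992/21, 157/7, 7544/945, …
ICs: h(0) = 3, h′(0) = 24.

f: a_k = 0, 1, 0, -1/3, 0, 1/5, 0, -1/7, 0, 1/9, …
g: a_k = 3, 12, 24, 32, 32, 128/5, 256/15, 1024/105, 512/105, 2048/945, …
Product ⇒ symmetric product L₀, ord ≤ 2.
h₀' ⇒ L via d/dx closure of L₀.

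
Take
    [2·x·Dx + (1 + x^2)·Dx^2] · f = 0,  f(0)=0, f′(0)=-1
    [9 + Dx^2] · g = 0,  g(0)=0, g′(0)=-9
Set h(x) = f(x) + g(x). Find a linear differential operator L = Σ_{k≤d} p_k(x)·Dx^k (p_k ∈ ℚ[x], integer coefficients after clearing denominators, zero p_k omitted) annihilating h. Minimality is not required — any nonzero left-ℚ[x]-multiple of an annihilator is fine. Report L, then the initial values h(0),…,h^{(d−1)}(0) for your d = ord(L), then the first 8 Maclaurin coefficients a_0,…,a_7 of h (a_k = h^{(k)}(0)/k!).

L = (-54·x + 540·x^3 + 162·x^5)·Dx + (63 + 279·x^2 + 297·x^4 + 81·x^6)·Dx^2 + (-6·x + 60·x^3 + 18·x^5)·Dx^3 + (7 + 31·x^2 + 33·x^4 + 9·x^6)·Dx^4  (order 4).
h: a_k = 0, -10, 0, 83/6, 0, -251/40, 0, 809/560, …
ICs: h(0) = 0, h′(0) = -10, h′′(0) = 0, h′′′(0) = 83.

f: a_k = 0, -1, 0, 1/3, 0, -1/5, 0, 1/7, …
g: a_k = 0, -9, 0, 27/2, 0, -243/40, 0, 729/560, …
h₀=f+g: left-lcm gives L₀, ord ≤ 4.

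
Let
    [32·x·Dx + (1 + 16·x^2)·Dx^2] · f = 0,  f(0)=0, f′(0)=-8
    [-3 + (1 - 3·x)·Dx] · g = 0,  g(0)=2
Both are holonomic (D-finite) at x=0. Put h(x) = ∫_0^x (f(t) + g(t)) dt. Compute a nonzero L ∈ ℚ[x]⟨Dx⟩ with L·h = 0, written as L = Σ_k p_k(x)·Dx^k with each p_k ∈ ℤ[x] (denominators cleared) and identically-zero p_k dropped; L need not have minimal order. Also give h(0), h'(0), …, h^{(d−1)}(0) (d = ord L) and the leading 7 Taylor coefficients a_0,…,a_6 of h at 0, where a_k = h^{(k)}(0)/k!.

L = (96 - 1152·x - 4608·x^2)·Dx^2 + (-43 + 96·x - 240·x^2 - 4608·x^3)·Dx^3 + (3 + 7·x + 112·x^3 - 768·x^4)·Dx^4  (order 4).
h: a_k = 0, 2, -1, 6, 145/6, 162/5, 191/15, …
ICs: h(0) = 0, h′(0) = 2, h′′(0) = -2, h′′′(0) = 36.

f: a_k = 0, -8, 0, 128/3, 0, -2048/5, 0, …
g: a_k = 2, 6, 18, 54, 162, 486, 1458, …
L₀ := lclm(L_f,L_g); ord L₀ ≤ 2+1.
h=∫₀ˣh₀: take L = L₀·Dx.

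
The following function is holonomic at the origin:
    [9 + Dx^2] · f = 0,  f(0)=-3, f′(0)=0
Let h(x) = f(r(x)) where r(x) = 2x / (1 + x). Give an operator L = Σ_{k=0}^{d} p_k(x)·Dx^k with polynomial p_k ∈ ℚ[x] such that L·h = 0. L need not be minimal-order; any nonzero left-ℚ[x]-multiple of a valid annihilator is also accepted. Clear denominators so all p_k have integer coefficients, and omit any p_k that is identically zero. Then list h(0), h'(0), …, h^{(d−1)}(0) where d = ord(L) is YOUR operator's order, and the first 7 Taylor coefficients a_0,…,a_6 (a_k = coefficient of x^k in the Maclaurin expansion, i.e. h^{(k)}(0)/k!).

f: a_k = -3, 0, 27/2, 0, -81/8, 0, 243/80, …
L₀ from L_f via x↦r, Dx↦r'^{-1}Dx.
L = 36 + (2 + 6·x + 6·x^2 + 2·x^3)·Dx + (1 + 4·x + 6·x^2 + 4·x^3 + x^4)·Dx^2  (order 2).
h: a_k = -3, 0, 54, -108, 0, 432, -5778/5, …
ICs: h(0) = -3, h′(0) = 0.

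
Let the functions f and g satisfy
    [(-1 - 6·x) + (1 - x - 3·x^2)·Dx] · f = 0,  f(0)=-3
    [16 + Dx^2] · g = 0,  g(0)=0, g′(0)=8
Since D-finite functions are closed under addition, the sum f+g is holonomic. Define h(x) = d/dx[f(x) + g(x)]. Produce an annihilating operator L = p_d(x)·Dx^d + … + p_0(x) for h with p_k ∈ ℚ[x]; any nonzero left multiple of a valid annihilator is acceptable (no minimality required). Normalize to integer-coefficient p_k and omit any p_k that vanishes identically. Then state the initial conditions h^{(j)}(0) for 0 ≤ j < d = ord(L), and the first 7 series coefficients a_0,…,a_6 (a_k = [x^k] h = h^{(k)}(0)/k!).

L = (4672 + 20416·x + 66304·x^2 + 32640·x^3 + 66240·x^4 + 62208·x^5 + 62208·x^6) + (-464 - 2352·x + 3792·x^2 + 6752·x^3 - 2400·x^4 + 5184·x^5 + 24192·x^6 + 20736·x^7)·Dx + (292 + 1276·x + 4144·x^2 + 2040·x^3 + 4140·x^4 + 3888·x^5 + 3888·x^6)·Dx^2 + (-29 - 147·x + 237·x^2 + 422·x^3 - 150·x^4 + 324·x^5 + 1512·x^6 + 1296·x^7)·Dx^3  (order 3).
h: a_k = 5, -24, -127, -228, -1544/3, -1746, -207113/45, …
ICs: h(0) = 5, h′(0) = -24, h′′(0) = -254.

f: a_k = -3, -3, -12, -21, -57, -120, -291, …
g: a_k = 0, 8, 0, -64/3, 0, 256/15, 0, …
Sum ⇒ L₀ = lclm(L_f,L_g) in ℚ(x)⟨Dx⟩.
h=h₀': d/dx-closure on L₀ ⇒ L.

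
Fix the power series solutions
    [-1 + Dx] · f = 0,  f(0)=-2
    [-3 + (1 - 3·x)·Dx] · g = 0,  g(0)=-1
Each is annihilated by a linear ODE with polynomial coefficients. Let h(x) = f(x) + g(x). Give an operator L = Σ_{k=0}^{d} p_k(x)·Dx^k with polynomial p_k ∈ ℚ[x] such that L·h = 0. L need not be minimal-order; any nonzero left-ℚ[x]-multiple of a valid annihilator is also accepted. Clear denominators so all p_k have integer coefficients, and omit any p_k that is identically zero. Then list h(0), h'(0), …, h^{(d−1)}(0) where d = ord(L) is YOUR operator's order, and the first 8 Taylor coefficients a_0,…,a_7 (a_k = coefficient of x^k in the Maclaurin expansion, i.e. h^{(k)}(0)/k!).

f: a_k = -2, -2, -1, -1/3, -1/12, -1/60, -1/360, -1/2520, …
g: a_k = -1, -3, -9, -27, -81, -243, -729, -2187, …
f+g: L₀ = lclm(L_f,L_g), ord ≤ 1+1.
L = (15 + 9·x) + (-17 - 6·x + 9·x^2)·Dx + (2 - 3·x - 9·x^2)·Dx^2  (order 2).
h: a_k = -3, -5, -10, -82/3, -973/12, -14581/60, -262441/360, -5511241/2520, …
ICs: h(0) = -3, h′(0) = -5.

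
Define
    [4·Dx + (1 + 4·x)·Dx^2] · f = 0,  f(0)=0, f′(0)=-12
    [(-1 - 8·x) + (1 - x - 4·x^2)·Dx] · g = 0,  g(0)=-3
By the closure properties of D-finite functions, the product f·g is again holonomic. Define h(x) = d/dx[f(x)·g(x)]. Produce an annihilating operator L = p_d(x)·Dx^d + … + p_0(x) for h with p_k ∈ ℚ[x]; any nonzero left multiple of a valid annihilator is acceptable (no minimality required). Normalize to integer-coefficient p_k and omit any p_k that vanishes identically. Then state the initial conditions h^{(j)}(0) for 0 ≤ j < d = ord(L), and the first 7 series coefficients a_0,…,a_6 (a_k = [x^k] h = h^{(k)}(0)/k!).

f: a_k = 0, -12, 24, -64, 192, -3072/5, 2048, …
g: a_k = -3, -3, -15, -27, -87, -195, -543, …
Product ⇒ symmetric product L₀, ord ≤ 2.
h₀' ⇒ L via d/dx closure of L₀.
L = (152 + 864·x + 2304·x^2) + (1 + 100·x + 960·x^2 + 1792·x^3)·Dx + (-3 - 25·x - 24·x^2 + 176·x^3 + 256·x^4)·Dx^2  (order 2).
h: a_k = 36, -72, 900, -1680, 13116, -156024/5, 184500, …
ICs: h(0) = 36, h′(0) = -72.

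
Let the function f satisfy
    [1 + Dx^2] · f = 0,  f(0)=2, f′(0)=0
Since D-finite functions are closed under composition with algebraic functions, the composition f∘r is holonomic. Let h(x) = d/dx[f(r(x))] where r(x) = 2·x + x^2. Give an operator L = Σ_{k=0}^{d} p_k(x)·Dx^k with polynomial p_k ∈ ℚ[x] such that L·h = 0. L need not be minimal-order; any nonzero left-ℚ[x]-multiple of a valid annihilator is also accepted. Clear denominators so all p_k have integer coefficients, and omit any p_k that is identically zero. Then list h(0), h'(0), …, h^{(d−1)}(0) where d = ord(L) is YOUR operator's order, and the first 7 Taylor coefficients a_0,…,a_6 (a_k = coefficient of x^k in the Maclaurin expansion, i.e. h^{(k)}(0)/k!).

f: a_k = 2, 0, -1, 0, 1/12, 0, -1/360, …
L₀ from L_f via x↦r, Dx↦r'^{-1}Dx.
h₀' ⇒ L via d/dx closure of L₀.
L = (7 + 16·x + 24·x^2 + 16·x^3 + 4·x^4) + (-3 - 3·x)·Dx + (1 + 2·x + x^2)·Dx^2  (order 2).
h: a_k = 0, -8, -12, 4/3, 40/3, 164/15, 14/15, …
ICs: h(0) = 0, h′(0) = -8.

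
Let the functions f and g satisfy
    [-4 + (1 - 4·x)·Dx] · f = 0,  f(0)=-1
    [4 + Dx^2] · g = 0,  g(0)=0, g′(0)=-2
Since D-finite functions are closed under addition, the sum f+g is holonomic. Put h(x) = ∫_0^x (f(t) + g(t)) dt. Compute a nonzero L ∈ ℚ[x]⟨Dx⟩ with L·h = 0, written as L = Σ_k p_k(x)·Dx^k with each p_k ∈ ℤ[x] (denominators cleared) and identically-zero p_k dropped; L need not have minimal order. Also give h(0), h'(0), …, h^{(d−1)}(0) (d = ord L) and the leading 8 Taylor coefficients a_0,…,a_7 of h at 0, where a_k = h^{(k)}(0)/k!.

L = (400 - 128·x + 256·x^2)·Dx + (-36 + 176·x - 192·x^2 + 256·x^3)·Dx^2 + (100 - 32·x + 64·x^2)·Dx^3 + (-9 + 44·x - 48·x^2 + 64·x^3)·Dx^4  (order 4).
h: a_k = 0, -1, -3, -16/3, -47/3, -256/5, -7682/45, -4096/7, …
ICs: h(0) = 0, h′(0) = -1, h′′(0) = -6, h′′′(0) = -32.

f: a_k = -1, -4, -16, -64, -256, -1024, -4096, -16384, …
g: a_k = 0, -2, 0, 4/3, 0, -4/15, 0, 8/315, …
L₀ := lclm(L_f,L_g); ord L₀ ≤ 1+2.
Integrate: L := L₀·Dx.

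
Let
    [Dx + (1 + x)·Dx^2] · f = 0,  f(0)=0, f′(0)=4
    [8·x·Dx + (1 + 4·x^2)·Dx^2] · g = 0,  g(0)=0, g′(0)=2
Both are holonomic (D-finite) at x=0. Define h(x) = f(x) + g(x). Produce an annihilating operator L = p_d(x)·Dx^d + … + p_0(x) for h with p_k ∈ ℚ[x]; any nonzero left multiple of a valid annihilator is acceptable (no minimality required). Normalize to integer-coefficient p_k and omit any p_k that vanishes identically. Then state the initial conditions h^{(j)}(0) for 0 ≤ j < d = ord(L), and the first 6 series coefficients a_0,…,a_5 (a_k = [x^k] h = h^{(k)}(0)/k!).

f: a_k = 0, 4, -2, 4/3, -1, 4/5, …
g: a_k = 0, 2, 0, -8/3, 0, 32/5, …
Sum ⇒ L₀ = lclm(L_f,L_g) in ℚ(x)⟨Dx⟩.
L = (-8 - 24·x + 96·x^2 + 32·x^3)·Dx + (-10 - 16·x + 72·x^2 + 192·x^3 + 64·x^4)·Dx^2 + (-1 + 7·x + 8·x^2 + 32·x^3 + 48·x^4 + 16·x^5)·Dx^3  (order 3).
h: a_k = 0, 6, -2, -4/3, -1, 36/5, …
ICs: h(0) = 0, h′(0) = 6, h′′(0) = -4.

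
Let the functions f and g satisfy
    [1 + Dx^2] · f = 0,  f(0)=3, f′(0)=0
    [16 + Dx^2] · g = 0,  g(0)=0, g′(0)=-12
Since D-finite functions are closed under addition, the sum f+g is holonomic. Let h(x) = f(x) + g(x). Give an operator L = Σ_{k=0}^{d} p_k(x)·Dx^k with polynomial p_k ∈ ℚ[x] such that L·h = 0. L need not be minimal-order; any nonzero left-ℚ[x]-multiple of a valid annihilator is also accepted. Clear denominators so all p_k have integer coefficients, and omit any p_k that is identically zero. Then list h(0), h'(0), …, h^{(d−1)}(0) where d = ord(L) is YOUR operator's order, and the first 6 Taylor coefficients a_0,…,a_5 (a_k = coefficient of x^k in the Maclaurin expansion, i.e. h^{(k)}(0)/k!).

f: a_k = 3, 0, -3/2, 0, 1/8, 0, …
g: a_k = 0, -12, 0, 32, 0, -128/5, …
h₀=f+g: left-lcm gives L₀, ord ≤ 4.
L = 16 + 17·Dx^2 + Dx^4  (order 4).
h: a_k = 3, -12, -3/2, 32, 1/8, -128/5, …
ICs: h(0) = 3, h′(0) = -12, h′′(0) = -3, h′′′(0) = 192.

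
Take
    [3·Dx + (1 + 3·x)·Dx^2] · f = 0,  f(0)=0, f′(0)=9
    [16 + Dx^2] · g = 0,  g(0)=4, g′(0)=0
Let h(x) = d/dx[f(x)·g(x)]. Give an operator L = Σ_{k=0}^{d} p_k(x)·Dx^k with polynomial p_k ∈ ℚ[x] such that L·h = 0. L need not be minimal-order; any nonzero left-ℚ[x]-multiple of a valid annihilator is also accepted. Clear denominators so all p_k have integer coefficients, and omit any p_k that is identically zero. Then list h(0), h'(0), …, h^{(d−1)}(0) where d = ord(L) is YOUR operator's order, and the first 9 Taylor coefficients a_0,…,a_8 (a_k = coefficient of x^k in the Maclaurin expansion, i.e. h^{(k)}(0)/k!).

L = (-252256 - 1400832·x + 774144·x^2 + 36937728·x^3 + 133871616·x^4 + 191102976·x^5 + 95551488·x^6) + (-43296 + 45216·x + 2557440·x^2 + 11404800·x^3 + 19906560·x^4 + 11943936·x^5)·Dx + (-14630 - 16992·x + 831600·x^2 + 6110208·x^3 + 17853696·x^4 + 23887872·x^5 + 11943936·x^6)·Dx^2 + (-2706 + 2826·x + 159840·x^2 + 712800·x^3 + 1244160·x^4 + 746496·x^5)·Dx^3 + (71 + 4410·x + 48951·x^2 + 237600·x^3 + 592920·x^4 + 746496·x^5 + 373248·x^6)·Dx^4  (order 4).
h: a_k = 36, -108, -540, 756, 516, -540, 1076/5, -18492/5, 603468/35, …
ICs: h(0) = 36, h′(0) = -108, h′′(0) = -1080, h′′′(0) = 4536.

f: a_k = 0, 9, -27/2, 27, -243/4, 729/5, -729/2, 6561/7, -19683/8, …
g: a_k = 4, 0, -32, 0, 128/3, 0, -1024/45, 0, 2048/315, …
L₀ := L_f ⊗_s L_g (sym. prod.), ord ≤ 4.
h=h₀': d/dx-closure on L₀ ⇒ L.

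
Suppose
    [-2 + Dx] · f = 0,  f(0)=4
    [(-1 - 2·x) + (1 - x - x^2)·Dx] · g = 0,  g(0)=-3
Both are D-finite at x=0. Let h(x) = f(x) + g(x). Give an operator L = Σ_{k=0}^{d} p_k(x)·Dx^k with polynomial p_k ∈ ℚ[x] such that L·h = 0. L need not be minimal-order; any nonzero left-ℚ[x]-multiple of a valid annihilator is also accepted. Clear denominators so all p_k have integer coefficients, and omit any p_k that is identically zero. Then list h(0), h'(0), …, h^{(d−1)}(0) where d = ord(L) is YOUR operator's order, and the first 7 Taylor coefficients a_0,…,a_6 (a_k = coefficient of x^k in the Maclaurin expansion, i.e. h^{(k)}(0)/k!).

L = (4 + 8·x + 24·x^2 + 8·x^3) + (-14·x - 10·x^2 + 8·x^3 + 4·x^4)·Dx + (-1 + 5·x - x^2 - 6·x^3 - 2·x^4)·Dx^2  (order 2).
h: a_k = 1, 5, 2, -11/3, -37/3, -344/15, -1739/45, …
ICs: h(0) = 1, h′(0) = 5.

f: a_k = 4, 8, 8, 16/3, 8/3, 16/15, 16/45, …
g: a_k = -3, -3, -6, -9, -15, -24, -39, …
f+g: L₀ = lclm(L_f,L_g), ord ≤ 1+1.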